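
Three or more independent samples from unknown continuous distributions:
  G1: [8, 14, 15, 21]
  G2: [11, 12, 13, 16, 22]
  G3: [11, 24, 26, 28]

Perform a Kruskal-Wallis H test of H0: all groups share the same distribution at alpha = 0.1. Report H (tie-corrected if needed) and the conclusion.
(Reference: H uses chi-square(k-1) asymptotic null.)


Step 1: Combine all N = 13 observations and assign midranks.
sorted (value, group, rank): (8,G1,1), (11,G2,2.5), (11,G3,2.5), (12,G2,4), (13,G2,5), (14,G1,6), (15,G1,7), (16,G2,8), (21,G1,9), (22,G2,10), (24,G3,11), (26,G3,12), (28,G3,13)
Step 2: Sum ranks within each group.
R_1 = 23 (n_1 = 4)
R_2 = 29.5 (n_2 = 5)
R_3 = 38.5 (n_3 = 4)
Step 3: H = 12/(N(N+1)) * sum(R_i^2/n_i) - 3(N+1)
     = 12/(13*14) * (23^2/4 + 29.5^2/5 + 38.5^2/4) - 3*14
     = 0.065934 * 676.862 - 42
     = 2.628297.
Step 4: Ties present; correction factor C = 1 - 6/(13^3 - 13) = 0.997253. Corrected H = 2.628297 / 0.997253 = 2.635537.
Step 5: Under H0, H ~ chi^2(2); p-value = 0.267732.
Step 6: alpha = 0.1. fail to reject H0.

H = 2.6355, df = 2, p = 0.267732, fail to reject H0.


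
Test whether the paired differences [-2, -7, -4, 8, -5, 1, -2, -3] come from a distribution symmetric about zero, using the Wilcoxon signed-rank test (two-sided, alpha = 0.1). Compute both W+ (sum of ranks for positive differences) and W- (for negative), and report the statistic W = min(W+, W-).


Step 1: Drop any zero differences (none here) and take |d_i|.
|d| = [2, 7, 4, 8, 5, 1, 2, 3]
Step 2: Midrank |d_i| (ties get averaged ranks).
ranks: |2|->2.5, |7|->7, |4|->5, |8|->8, |5|->6, |1|->1, |2|->2.5, |3|->4
Step 3: Attach original signs; sum ranks with positive sign and with negative sign.
W+ = 8 + 1 = 9
W- = 2.5 + 7 + 5 + 6 + 2.5 + 4 = 27
(Check: W+ + W- = 36 should equal n(n+1)/2 = 36.)
Step 4: Test statistic W = min(W+, W-) = 9.
Step 5: Ties in |d|, so use the tie-corrected normal approximation.
        E[W] = n(n+1)/4 = 8*9/4 = 18.
        Tie groups: |d|=2 (t=2); sum(t^3 - t) = 6.
        Var[W] = n(n+1)(2n+1)/24 - sum(t^3-t)/48 = 1224/24 - 6/48 = 50.875.
        z = (W - E[W]) / sqrt(Var[W]) = (9 - 18) / 7.1327 = -1.2618.
        Two-sided p = 2*Phi(z) = 0.207021.
Step 6: alpha = 0.1. fail to reject H0.

W+ = 9, W- = 27, W = min = 9, p = 0.207021, fail to reject H0.


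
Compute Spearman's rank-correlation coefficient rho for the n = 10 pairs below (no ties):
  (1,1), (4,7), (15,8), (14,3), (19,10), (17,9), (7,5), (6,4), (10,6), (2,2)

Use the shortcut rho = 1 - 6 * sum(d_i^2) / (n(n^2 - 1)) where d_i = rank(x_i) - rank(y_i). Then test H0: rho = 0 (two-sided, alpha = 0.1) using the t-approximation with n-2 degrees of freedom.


Step 1: Rank x and y separately (midranks; no ties here).
rank(x): 1->1, 4->3, 15->8, 14->7, 19->10, 17->9, 7->5, 6->4, 10->6, 2->2
rank(y): 1->1, 7->7, 8->8, 3->3, 10->10, 9->9, 5->5, 4->4, 6->6, 2->2
Step 2: d_i = R_x(i) - R_y(i); compute d_i^2.
  (1-1)^2=0, (3-7)^2=16, (8-8)^2=0, (7-3)^2=16, (10-10)^2=0, (9-9)^2=0, (5-5)^2=0, (4-4)^2=0, (6-6)^2=0, (2-2)^2=0
sum(d^2) = 32.
Step 3: rho = 1 - 6*32 / (10*(10^2 - 1)) = 1 - 192/990 = 0.806061.
Step 4: Under H0, t = rho * sqrt((n-2)/(1-rho^2)) = 3.8522 ~ t(8).
Step 5: Two-sided p-value from the t-distribution with 8 df = 0.004862.
Step 6: alpha = 0.1. reject H0.

rho = 0.8061, p = 0.004862, reject H0 at alpha = 0.1.


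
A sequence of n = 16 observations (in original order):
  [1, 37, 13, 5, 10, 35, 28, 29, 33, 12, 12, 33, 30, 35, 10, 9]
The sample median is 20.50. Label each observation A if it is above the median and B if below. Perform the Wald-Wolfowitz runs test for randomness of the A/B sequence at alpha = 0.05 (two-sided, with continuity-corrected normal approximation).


Step 1: Compute median = 20.50; label A = above, B = below.
Labels in order: BABBBAAAABBAAABB  (n_A = 8, n_B = 8)
Step 2: Count runs R = 7.
Step 3: Under H0 (random ordering), E[R] = 2*n_A*n_B/(n_A+n_B) + 1 = 2*8*8/16 + 1 = 9.0000.
        Var[R] = 2*n_A*n_B*(2*n_A*n_B - n_A - n_B) / ((n_A+n_B)^2 * (n_A+n_B-1)) = 14336/3840 = 3.7333.
        SD[R] = 1.9322.
Step 4: Continuity-corrected z = (R + 0.5 - E[R]) / SD[R] = (7 + 0.5 - 9.0000) / 1.9322 = -0.7763.
Step 5: Two-sided p-value via normal approximation = 2*(1 - Phi(|z|)) = 0.437558.
Step 6: alpha = 0.05. fail to reject H0.

R = 7, z = -0.7763, p = 0.437558, fail to reject H0.


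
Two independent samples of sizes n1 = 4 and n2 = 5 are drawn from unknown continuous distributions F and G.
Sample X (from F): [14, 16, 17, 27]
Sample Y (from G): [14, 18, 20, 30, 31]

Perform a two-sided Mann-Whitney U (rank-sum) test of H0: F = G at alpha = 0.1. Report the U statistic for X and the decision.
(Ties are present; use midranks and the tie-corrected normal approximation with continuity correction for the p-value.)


Step 1: Combine and sort all 9 observations; assign midranks.
sorted (value, group): (14,X), (14,Y), (16,X), (17,X), (18,Y), (20,Y), (27,X), (30,Y), (31,Y)
ranks: 14->1.5, 14->1.5, 16->3, 17->4, 18->5, 20->6, 27->7, 30->8, 31->9
Step 2: Rank sum for X: R1 = 1.5 + 3 + 4 + 7 = 15.5.
Step 3: U_X = R1 - n1(n1+1)/2 = 15.5 - 4*5/2 = 15.5 - 10 = 5.5.
       U_Y = n1*n2 - U_X = 20 - 5.5 = 14.5.
Step 4: Ties are present, so use the tie-corrected normal approximation (with continuity correction) for the p-value.
Step 5: p-value = 0.325163; compare to alpha = 0.1. fail to reject H0.

U_X = 5.5, p = 0.325163, fail to reject H0 at alpha = 0.1.


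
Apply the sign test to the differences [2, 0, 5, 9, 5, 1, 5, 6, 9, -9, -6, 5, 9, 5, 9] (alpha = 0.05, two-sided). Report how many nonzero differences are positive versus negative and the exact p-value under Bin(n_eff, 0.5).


Step 1: Discard zero differences. Original n = 15; n_eff = number of nonzero differences = 14.
Nonzero differences (with sign): +2, +5, +9, +5, +1, +5, +6, +9, -9, -6, +5, +9, +5, +9
Step 2: Count signs: positive = 12, negative = 2.
Step 3: Under H0: P(positive) = 0.5, so the number of positives S ~ Bin(14, 0.5).
Step 4: Two-sided exact p-value = sum of Bin(14,0.5) probabilities at or below the observed probability = 0.012939.
Step 5: alpha = 0.05. reject H0.

n_eff = 14, pos = 12, neg = 2, p = 0.012939, reject H0.


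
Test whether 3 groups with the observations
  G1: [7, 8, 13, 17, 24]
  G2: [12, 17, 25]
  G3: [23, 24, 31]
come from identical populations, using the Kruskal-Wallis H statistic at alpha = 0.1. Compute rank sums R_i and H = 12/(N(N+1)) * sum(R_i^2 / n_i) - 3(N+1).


Step 1: Combine all N = 11 observations and assign midranks.
sorted (value, group, rank): (7,G1,1), (8,G1,2), (12,G2,3), (13,G1,4), (17,G1,5.5), (17,G2,5.5), (23,G3,7), (24,G1,8.5), (24,G3,8.5), (25,G2,10), (31,G3,11)
Step 2: Sum ranks within each group.
R_1 = 21 (n_1 = 5)
R_2 = 18.5 (n_2 = 3)
R_3 = 26.5 (n_3 = 3)
Step 3: H = 12/(N(N+1)) * sum(R_i^2/n_i) - 3(N+1)
     = 12/(11*12) * (21^2/5 + 18.5^2/3 + 26.5^2/3) - 3*12
     = 0.090909 * 436.367 - 36
     = 3.669697.
Step 4: Ties present; correction factor C = 1 - 12/(11^3 - 11) = 0.990909. Corrected H = 3.669697 / 0.990909 = 3.703364.
Step 5: Under H0, H ~ chi^2(2); p-value = 0.156973.
Step 6: alpha = 0.1. fail to reject H0.

H = 3.7034, df = 2, p = 0.156973, fail to reject H0.


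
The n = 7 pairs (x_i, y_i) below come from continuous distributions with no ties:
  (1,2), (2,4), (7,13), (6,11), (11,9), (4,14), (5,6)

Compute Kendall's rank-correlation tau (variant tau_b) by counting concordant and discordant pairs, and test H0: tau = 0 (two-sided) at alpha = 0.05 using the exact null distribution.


Step 1: Enumerate the 21 unordered pairs (i,j) with i<j and classify each by sign(x_j-x_i) * sign(y_j-y_i).
  (1,2):dx=+1,dy=+2->C; (1,3):dx=+6,dy=+11->C; (1,4):dx=+5,dy=+9->C; (1,5):dx=+10,dy=+7->C
  (1,6):dx=+3,dy=+12->C; (1,7):dx=+4,dy=+4->C; (2,3):dx=+5,dy=+9->C; (2,4):dx=+4,dy=+7->C
  (2,5):dx=+9,dy=+5->C; (2,6):dx=+2,dy=+10->C; (2,7):dx=+3,dy=+2->C; (3,4):dx=-1,dy=-2->C
  (3,5):dx=+4,dy=-4->D; (3,6):dx=-3,dy=+1->D; (3,7):dx=-2,dy=-7->C; (4,5):dx=+5,dy=-2->D
  (4,6):dx=-2,dy=+3->D; (4,7):dx=-1,dy=-5->C; (5,6):dx=-7,dy=+5->D; (5,7):dx=-6,dy=-3->C
  (6,7):dx=+1,dy=-8->D
Step 2: C = 15, D = 6, total pairs = 21.
Step 3: tau = (C - D)/(n(n-1)/2) = (15 - 6)/21 = 0.428571.
Step 4: Exact two-sided p-value (enumerate n! = 5040 permutations of y under H0): p = 0.238889.
Step 5: alpha = 0.05. fail to reject H0.

tau_b = 0.4286 (C=15, D=6), p = 0.238889, fail to reject H0.


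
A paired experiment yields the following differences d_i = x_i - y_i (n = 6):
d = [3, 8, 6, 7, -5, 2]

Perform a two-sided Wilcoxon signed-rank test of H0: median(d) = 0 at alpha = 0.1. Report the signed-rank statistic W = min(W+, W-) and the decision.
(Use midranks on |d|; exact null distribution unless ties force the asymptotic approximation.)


Step 1: Drop any zero differences (none here) and take |d_i|.
|d| = [3, 8, 6, 7, 5, 2]
Step 2: Midrank |d_i| (ties get averaged ranks).
ranks: |3|->2, |8|->6, |6|->4, |7|->5, |5|->3, |2|->1
Step 3: Attach original signs; sum ranks with positive sign and with negative sign.
W+ = 2 + 6 + 4 + 5 + 1 = 18
W- = 3 = 3
(Check: W+ + W- = 21 should equal n(n+1)/2 = 21.)
Step 4: Test statistic W = min(W+, W-) = 3.
Step 5: No ties, so the exact null distribution over the 2^6 = 64 sign assignments gives the two-sided p-value = 0.156250.
Step 6: alpha = 0.1. fail to reject H0.

W+ = 18, W- = 3, W = min = 3, p = 0.156250, fail to reject H0.


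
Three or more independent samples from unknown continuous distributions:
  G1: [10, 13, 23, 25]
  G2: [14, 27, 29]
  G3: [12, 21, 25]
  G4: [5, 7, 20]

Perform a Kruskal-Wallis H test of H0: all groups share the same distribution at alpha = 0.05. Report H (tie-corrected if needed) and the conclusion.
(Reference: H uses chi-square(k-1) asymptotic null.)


Step 1: Combine all N = 13 observations and assign midranks.
sorted (value, group, rank): (5,G4,1), (7,G4,2), (10,G1,3), (12,G3,4), (13,G1,5), (14,G2,6), (20,G4,7), (21,G3,8), (23,G1,9), (25,G1,10.5), (25,G3,10.5), (27,G2,12), (29,G2,13)
Step 2: Sum ranks within each group.
R_1 = 27.5 (n_1 = 4)
R_2 = 31 (n_2 = 3)
R_3 = 22.5 (n_3 = 3)
R_4 = 10 (n_4 = 3)
Step 3: H = 12/(N(N+1)) * sum(R_i^2/n_i) - 3(N+1)
     = 12/(13*14) * (27.5^2/4 + 31^2/3 + 22.5^2/3 + 10^2/3) - 3*14
     = 0.065934 * 711.479 - 42
     = 4.910714.
Step 4: Ties present; correction factor C = 1 - 6/(13^3 - 13) = 0.997253. Corrected H = 4.910714 / 0.997253 = 4.924242.
Step 5: Under H0, H ~ chi^2(3); p-value = 0.177429.
Step 6: alpha = 0.05. fail to reject H0.

H = 4.9242, df = 3, p = 0.177429, fail to reject H0.


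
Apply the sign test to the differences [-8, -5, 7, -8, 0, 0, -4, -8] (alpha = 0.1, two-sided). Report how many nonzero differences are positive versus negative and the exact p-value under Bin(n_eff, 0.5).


Step 1: Discard zero differences. Original n = 8; n_eff = number of nonzero differences = 6.
Nonzero differences (with sign): -8, -5, +7, -8, -4, -8
Step 2: Count signs: positive = 1, negative = 5.
Step 3: Under H0: P(positive) = 0.5, so the number of positives S ~ Bin(6, 0.5).
Step 4: Two-sided exact p-value = sum of Bin(6,0.5) probabilities at or below the observed probability = 0.218750.
Step 5: alpha = 0.1. fail to reject H0.

n_eff = 6, pos = 1, neg = 5, p = 0.218750, fail to reject H0.


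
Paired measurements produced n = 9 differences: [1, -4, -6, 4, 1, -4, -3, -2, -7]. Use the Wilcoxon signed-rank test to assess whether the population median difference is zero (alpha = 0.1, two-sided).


Step 1: Drop any zero differences (none here) and take |d_i|.
|d| = [1, 4, 6, 4, 1, 4, 3, 2, 7]
Step 2: Midrank |d_i| (ties get averaged ranks).
ranks: |1|->1.5, |4|->6, |6|->8, |4|->6, |1|->1.5, |4|->6, |3|->4, |2|->3, |7|->9
Step 3: Attach original signs; sum ranks with positive sign and with negative sign.
W+ = 1.5 + 6 + 1.5 = 9
W- = 6 + 8 + 6 + 4 + 3 + 9 = 36
(Check: W+ + W- = 45 should equal n(n+1)/2 = 45.)
Step 4: Test statistic W = min(W+, W-) = 9.
Step 5: Ties in |d|, so use the tie-corrected normal approximation.
        E[W] = n(n+1)/4 = 9*10/4 = 22.5.
        Tie groups: |d|=1 (t=2), |d|=4 (t=3); sum(t^3 - t) = 30.
        Var[W] = n(n+1)(2n+1)/24 - sum(t^3-t)/48 = 1710/24 - 30/48 = 70.625.
        z = (W - E[W]) / sqrt(Var[W]) = (9 - 22.5) / 8.4039 = -1.6064.
        Two-sided p = 2*Phi(z) = 0.108185.
Step 6: alpha = 0.1. fail to reject H0.

W+ = 9, W- = 36, W = min = 9, p = 0.108185, fail to reject H0.


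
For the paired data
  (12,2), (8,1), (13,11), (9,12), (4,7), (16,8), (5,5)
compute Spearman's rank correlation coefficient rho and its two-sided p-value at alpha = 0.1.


Step 1: Rank x and y separately (midranks; no ties here).
rank(x): 12->5, 8->3, 13->6, 9->4, 4->1, 16->7, 5->2
rank(y): 2->2, 1->1, 11->6, 12->7, 7->4, 8->5, 5->3
Step 2: d_i = R_x(i) - R_y(i); compute d_i^2.
  (5-2)^2=9, (3-1)^2=4, (6-6)^2=0, (4-7)^2=9, (1-4)^2=9, (7-5)^2=4, (2-3)^2=1
sum(d^2) = 36.
Step 3: rho = 1 - 6*36 / (7*(7^2 - 1)) = 1 - 216/336 = 0.357143.
Step 4: Under H0, t = rho * sqrt((n-2)/(1-rho^2)) = 0.8550 ~ t(5).
Step 5: Two-sided p-value from the t-distribution with 5 df = 0.431611.
Step 6: alpha = 0.1. fail to reject H0.

rho = 0.3571, p = 0.431611, fail to reject H0 at alpha = 0.1.


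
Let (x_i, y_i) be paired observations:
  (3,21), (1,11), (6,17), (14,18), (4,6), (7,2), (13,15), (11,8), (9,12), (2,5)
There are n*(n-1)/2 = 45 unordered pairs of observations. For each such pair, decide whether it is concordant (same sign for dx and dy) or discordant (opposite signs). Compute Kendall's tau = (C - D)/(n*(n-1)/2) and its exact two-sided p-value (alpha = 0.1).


Step 1: Enumerate the 45 unordered pairs (i,j) with i<j and classify each by sign(x_j-x_i) * sign(y_j-y_i).
  (1,2):dx=-2,dy=-10->C; (1,3):dx=+3,dy=-4->D; (1,4):dx=+11,dy=-3->D; (1,5):dx=+1,dy=-15->D
  (1,6):dx=+4,dy=-19->D; (1,7):dx=+10,dy=-6->D; (1,8):dx=+8,dy=-13->D; (1,9):dx=+6,dy=-9->D
  (1,10):dx=-1,dy=-16->C; (2,3):dx=+5,dy=+6->C; (2,4):dx=+13,dy=+7->C; (2,5):dx=+3,dy=-5->D
  (2,6):dx=+6,dy=-9->D; (2,7):dx=+12,dy=+4->C; (2,8):dx=+10,dy=-3->D; (2,9):dx=+8,dy=+1->C
  (2,10):dx=+1,dy=-6->D; (3,4):dx=+8,dy=+1->C; (3,5):dx=-2,dy=-11->C; (3,6):dx=+1,dy=-15->D
  (3,7):dx=+7,dy=-2->D; (3,8):dx=+5,dy=-9->D; (3,9):dx=+3,dy=-5->D; (3,10):dx=-4,dy=-12->C
  (4,5):dx=-10,dy=-12->C; (4,6):dx=-7,dy=-16->C; (4,7):dx=-1,dy=-3->C; (4,8):dx=-3,dy=-10->C
  (4,9):dx=-5,dy=-6->C; (4,10):dx=-12,dy=-13->C; (5,6):dx=+3,dy=-4->D; (5,7):dx=+9,dy=+9->C
  (5,8):dx=+7,dy=+2->C; (5,9):dx=+5,dy=+6->C; (5,10):dx=-2,dy=-1->C; (6,7):dx=+6,dy=+13->C
  (6,8):dx=+4,dy=+6->C; (6,9):dx=+2,dy=+10->C; (6,10):dx=-5,dy=+3->D; (7,8):dx=-2,dy=-7->C
  (7,9):dx=-4,dy=-3->C; (7,10):dx=-11,dy=-10->C; (8,9):dx=-2,dy=+4->D; (8,10):dx=-9,dy=-3->C
  (9,10):dx=-7,dy=-7->C
Step 2: C = 27, D = 18, total pairs = 45.
Step 3: tau = (C - D)/(n(n-1)/2) = (27 - 18)/45 = 0.200000.
Step 4: Exact two-sided p-value (enumerate n! = 3628800 permutations of y under H0): p = 0.484313.
Step 5: alpha = 0.1. fail to reject H0.

tau_b = 0.2000 (C=27, D=18), p = 0.484313, fail to reject H0.


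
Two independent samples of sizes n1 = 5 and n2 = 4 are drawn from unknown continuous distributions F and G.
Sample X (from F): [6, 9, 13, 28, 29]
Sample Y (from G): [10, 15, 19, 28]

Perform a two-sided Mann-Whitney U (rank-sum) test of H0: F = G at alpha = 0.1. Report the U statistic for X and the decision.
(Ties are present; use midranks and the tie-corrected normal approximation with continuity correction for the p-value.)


Step 1: Combine and sort all 9 observations; assign midranks.
sorted (value, group): (6,X), (9,X), (10,Y), (13,X), (15,Y), (19,Y), (28,X), (28,Y), (29,X)
ranks: 6->1, 9->2, 10->3, 13->4, 15->5, 19->6, 28->7.5, 28->7.5, 29->9
Step 2: Rank sum for X: R1 = 1 + 2 + 4 + 7.5 + 9 = 23.5.
Step 3: U_X = R1 - n1(n1+1)/2 = 23.5 - 5*6/2 = 23.5 - 15 = 8.5.
       U_Y = n1*n2 - U_X = 20 - 8.5 = 11.5.
Step 4: Ties are present, so use the tie-corrected normal approximation (with continuity correction) for the p-value.
Step 5: p-value = 0.805701; compare to alpha = 0.1. fail to reject H0.

U_X = 8.5, p = 0.805701, fail to reject H0 at alpha = 0.1.


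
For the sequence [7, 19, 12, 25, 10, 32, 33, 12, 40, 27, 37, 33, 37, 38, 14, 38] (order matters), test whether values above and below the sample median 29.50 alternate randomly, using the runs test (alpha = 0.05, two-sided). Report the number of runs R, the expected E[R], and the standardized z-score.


Step 1: Compute median = 29.50; label A = above, B = below.
Labels in order: BBBBBAABABAAAABA  (n_A = 8, n_B = 8)
Step 2: Count runs R = 8.
Step 3: Under H0 (random ordering), E[R] = 2*n_A*n_B/(n_A+n_B) + 1 = 2*8*8/16 + 1 = 9.0000.
        Var[R] = 2*n_A*n_B*(2*n_A*n_B - n_A - n_B) / ((n_A+n_B)^2 * (n_A+n_B-1)) = 14336/3840 = 3.7333.
        SD[R] = 1.9322.
Step 4: Continuity-corrected z = (R + 0.5 - E[R]) / SD[R] = (8 + 0.5 - 9.0000) / 1.9322 = -0.2588.
Step 5: Two-sided p-value via normal approximation = 2*(1 - Phi(|z|)) = 0.795809.
Step 6: alpha = 0.05. fail to reject H0.

R = 8, z = -0.2588, p = 0.795809, fail to reject H0.


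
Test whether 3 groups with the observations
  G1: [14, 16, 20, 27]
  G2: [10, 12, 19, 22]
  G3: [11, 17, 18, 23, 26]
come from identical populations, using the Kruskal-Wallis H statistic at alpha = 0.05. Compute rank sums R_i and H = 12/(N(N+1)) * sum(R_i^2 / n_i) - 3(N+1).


Step 1: Combine all N = 13 observations and assign midranks.
sorted (value, group, rank): (10,G2,1), (11,G3,2), (12,G2,3), (14,G1,4), (16,G1,5), (17,G3,6), (18,G3,7), (19,G2,8), (20,G1,9), (22,G2,10), (23,G3,11), (26,G3,12), (27,G1,13)
Step 2: Sum ranks within each group.
R_1 = 31 (n_1 = 4)
R_2 = 22 (n_2 = 4)
R_3 = 38 (n_3 = 5)
Step 3: H = 12/(N(N+1)) * sum(R_i^2/n_i) - 3(N+1)
     = 12/(13*14) * (31^2/4 + 22^2/4 + 38^2/5) - 3*14
     = 0.065934 * 650.05 - 42
     = 0.860440.
Step 4: No ties, so H is used without correction.
Step 5: Under H0, H ~ chi^2(2); p-value = 0.650366.
Step 6: alpha = 0.05. fail to reject H0.

H = 0.8604, df = 2, p = 0.650366, fail to reject H0.


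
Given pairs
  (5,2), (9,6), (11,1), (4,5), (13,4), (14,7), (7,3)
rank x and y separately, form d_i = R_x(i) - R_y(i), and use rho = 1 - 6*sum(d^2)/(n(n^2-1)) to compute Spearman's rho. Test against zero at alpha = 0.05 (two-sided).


Step 1: Rank x and y separately (midranks; no ties here).
rank(x): 5->2, 9->4, 11->5, 4->1, 13->6, 14->7, 7->3
rank(y): 2->2, 6->6, 1->1, 5->5, 4->4, 7->7, 3->3
Step 2: d_i = R_x(i) - R_y(i); compute d_i^2.
  (2-2)^2=0, (4-6)^2=4, (5-1)^2=16, (1-5)^2=16, (6-4)^2=4, (7-7)^2=0, (3-3)^2=0
sum(d^2) = 40.
Step 3: rho = 1 - 6*40 / (7*(7^2 - 1)) = 1 - 240/336 = 0.285714.
Step 4: Under H0, t = rho * sqrt((n-2)/(1-rho^2)) = 0.6667 ~ t(5).
Step 5: Two-sided p-value from the t-distribution with 5 df = 0.534509.
Step 6: alpha = 0.05. fail to reject H0.

rho = 0.2857, p = 0.534509, fail to reject H0 at alpha = 0.05.


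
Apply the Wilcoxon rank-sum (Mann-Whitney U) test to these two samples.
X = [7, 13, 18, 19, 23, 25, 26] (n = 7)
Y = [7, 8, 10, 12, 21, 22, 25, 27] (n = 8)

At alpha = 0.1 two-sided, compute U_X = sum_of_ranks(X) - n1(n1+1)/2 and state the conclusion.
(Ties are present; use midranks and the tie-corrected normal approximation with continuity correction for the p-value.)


Step 1: Combine and sort all 15 observations; assign midranks.
sorted (value, group): (7,X), (7,Y), (8,Y), (10,Y), (12,Y), (13,X), (18,X), (19,X), (21,Y), (22,Y), (23,X), (25,X), (25,Y), (26,X), (27,Y)
ranks: 7->1.5, 7->1.5, 8->3, 10->4, 12->5, 13->6, 18->7, 19->8, 21->9, 22->10, 23->11, 25->12.5, 25->12.5, 26->14, 27->15
Step 2: Rank sum for X: R1 = 1.5 + 6 + 7 + 8 + 11 + 12.5 + 14 = 60.
Step 3: U_X = R1 - n1(n1+1)/2 = 60 - 7*8/2 = 60 - 28 = 32.
       U_Y = n1*n2 - U_X = 56 - 32 = 24.
Step 4: Ties are present, so use the tie-corrected normal approximation (with continuity correction) for the p-value.
Step 5: p-value = 0.684910; compare to alpha = 0.1. fail to reject H0.

U_X = 32, p = 0.684910, fail to reject H0 at alpha = 0.1.


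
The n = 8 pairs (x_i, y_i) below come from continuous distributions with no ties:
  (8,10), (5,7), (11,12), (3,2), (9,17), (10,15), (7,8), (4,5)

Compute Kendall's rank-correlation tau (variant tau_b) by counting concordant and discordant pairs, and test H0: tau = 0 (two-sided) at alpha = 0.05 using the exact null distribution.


Step 1: Enumerate the 28 unordered pairs (i,j) with i<j and classify each by sign(x_j-x_i) * sign(y_j-y_i).
  (1,2):dx=-3,dy=-3->C; (1,3):dx=+3,dy=+2->C; (1,4):dx=-5,dy=-8->C; (1,5):dx=+1,dy=+7->C
  (1,6):dx=+2,dy=+5->C; (1,7):dx=-1,dy=-2->C; (1,8):dx=-4,dy=-5->C; (2,3):dx=+6,dy=+5->C
  (2,4):dx=-2,dy=-5->C; (2,5):dx=+4,dy=+10->C; (2,6):dx=+5,dy=+8->C; (2,7):dx=+2,dy=+1->C
  (2,8):dx=-1,dy=-2->C; (3,4):dx=-8,dy=-10->C; (3,5):dx=-2,dy=+5->D; (3,6):dx=-1,dy=+3->D
  (3,7):dx=-4,dy=-4->C; (3,8):dx=-7,dy=-7->C; (4,5):dx=+6,dy=+15->C; (4,6):dx=+7,dy=+13->C
  (4,7):dx=+4,dy=+6->C; (4,8):dx=+1,dy=+3->C; (5,6):dx=+1,dy=-2->D; (5,7):dx=-2,dy=-9->C
  (5,8):dx=-5,dy=-12->C; (6,7):dx=-3,dy=-7->C; (6,8):dx=-6,dy=-10->C; (7,8):dx=-3,dy=-3->C
Step 2: C = 25, D = 3, total pairs = 28.
Step 3: tau = (C - D)/(n(n-1)/2) = (25 - 3)/28 = 0.785714.
Step 4: Exact two-sided p-value (enumerate n! = 40320 permutations of y under H0): p = 0.005506.
Step 5: alpha = 0.05. reject H0.

tau_b = 0.7857 (C=25, D=3), p = 0.005506, reject H0.


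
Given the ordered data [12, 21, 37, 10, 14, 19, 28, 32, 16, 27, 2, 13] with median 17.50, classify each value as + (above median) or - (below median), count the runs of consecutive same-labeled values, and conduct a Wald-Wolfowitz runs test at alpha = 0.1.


Step 1: Compute median = 17.50; label A = above, B = below.
Labels in order: BAABBAAABABB  (n_A = 6, n_B = 6)
Step 2: Count runs R = 7.
Step 3: Under H0 (random ordering), E[R] = 2*n_A*n_B/(n_A+n_B) + 1 = 2*6*6/12 + 1 = 7.0000.
        Var[R] = 2*n_A*n_B*(2*n_A*n_B - n_A - n_B) / ((n_A+n_B)^2 * (n_A+n_B-1)) = 4320/1584 = 2.7273.
        SD[R] = 1.6514.
Step 4: R = E[R], so z = 0 with no continuity correction.
Step 5: Two-sided p-value via normal approximation = 2*(1 - Phi(|z|)) = 1.000000.
Step 6: alpha = 0.1. fail to reject H0.

R = 7, z = 0.0000, p = 1.000000, fail to reject H0.


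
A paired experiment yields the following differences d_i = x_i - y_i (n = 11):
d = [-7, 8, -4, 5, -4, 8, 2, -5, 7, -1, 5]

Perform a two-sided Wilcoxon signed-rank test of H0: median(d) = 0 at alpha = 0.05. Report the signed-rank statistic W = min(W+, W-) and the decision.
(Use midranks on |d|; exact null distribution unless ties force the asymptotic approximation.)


Step 1: Drop any zero differences (none here) and take |d_i|.
|d| = [7, 8, 4, 5, 4, 8, 2, 5, 7, 1, 5]
Step 2: Midrank |d_i| (ties get averaged ranks).
ranks: |7|->8.5, |8|->10.5, |4|->3.5, |5|->6, |4|->3.5, |8|->10.5, |2|->2, |5|->6, |7|->8.5, |1|->1, |5|->6
Step 3: Attach original signs; sum ranks with positive sign and with negative sign.
W+ = 10.5 + 6 + 10.5 + 2 + 8.5 + 6 = 43.5
W- = 8.5 + 3.5 + 3.5 + 6 + 1 = 22.5
(Check: W+ + W- = 66 should equal n(n+1)/2 = 66.)
Step 4: Test statistic W = min(W+, W-) = 22.5.
Step 5: Ties in |d|, so use the tie-corrected normal approximation.
        E[W] = n(n+1)/4 = 11*12/4 = 33.
        Tie groups: |d|=4 (t=2), |d|=5 (t=3), |d|=7 (t=2), |d|=8 (t=2); sum(t^3 - t) = 42.
        Var[W] = n(n+1)(2n+1)/24 - sum(t^3-t)/48 = 3036/24 - 42/48 = 125.625.
        z = (W - E[W]) / sqrt(Var[W]) = (22.5 - 33) / 11.2083 = -0.9368.
        Two-sided p = 2*Phi(z) = 0.348857.
Step 6: alpha = 0.05. fail to reject H0.

W+ = 43.5, W- = 22.5, W = min = 22.5, p = 0.348857, fail to reject H0.


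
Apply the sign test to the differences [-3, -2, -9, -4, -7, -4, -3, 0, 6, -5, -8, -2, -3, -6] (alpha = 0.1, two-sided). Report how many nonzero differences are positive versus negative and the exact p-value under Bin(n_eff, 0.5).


Step 1: Discard zero differences. Original n = 14; n_eff = number of nonzero differences = 13.
Nonzero differences (with sign): -3, -2, -9, -4, -7, -4, -3, +6, -5, -8, -2, -3, -6
Step 2: Count signs: positive = 1, negative = 12.
Step 3: Under H0: P(positive) = 0.5, so the number of positives S ~ Bin(13, 0.5).
Step 4: Two-sided exact p-value = sum of Bin(13,0.5) probabilities at or below the observed probability = 0.003418.
Step 5: alpha = 0.1. reject H0.

n_eff = 13, pos = 1, neg = 12, p = 0.003418, reject H0.


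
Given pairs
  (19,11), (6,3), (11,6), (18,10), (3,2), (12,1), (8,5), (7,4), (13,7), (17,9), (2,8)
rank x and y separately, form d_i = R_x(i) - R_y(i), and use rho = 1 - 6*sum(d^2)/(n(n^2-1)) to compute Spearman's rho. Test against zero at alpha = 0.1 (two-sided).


Step 1: Rank x and y separately (midranks; no ties here).
rank(x): 19->11, 6->3, 11->6, 18->10, 3->2, 12->7, 8->5, 7->4, 13->8, 17->9, 2->1
rank(y): 11->11, 3->3, 6->6, 10->10, 2->2, 1->1, 5->5, 4->4, 7->7, 9->9, 8->8
Step 2: d_i = R_x(i) - R_y(i); compute d_i^2.
  (11-11)^2=0, (3-3)^2=0, (6-6)^2=0, (10-10)^2=0, (2-2)^2=0, (7-1)^2=36, (5-5)^2=0, (4-4)^2=0, (8-7)^2=1, (9-9)^2=0, (1-8)^2=49
sum(d^2) = 86.
Step 3: rho = 1 - 6*86 / (11*(11^2 - 1)) = 1 - 516/1320 = 0.609091.
Step 4: Under H0, t = rho * sqrt((n-2)/(1-rho^2)) = 2.3040 ~ t(9).
Step 5: Two-sided p-value from the t-distribution with 9 df = 0.046696.
Step 6: alpha = 0.1. reject H0.

rho = 0.6091, p = 0.046696, reject H0 at alpha = 0.1.


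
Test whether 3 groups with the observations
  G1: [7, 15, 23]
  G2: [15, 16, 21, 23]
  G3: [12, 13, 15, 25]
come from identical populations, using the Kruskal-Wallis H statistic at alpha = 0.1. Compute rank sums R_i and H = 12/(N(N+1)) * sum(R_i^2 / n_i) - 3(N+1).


Step 1: Combine all N = 11 observations and assign midranks.
sorted (value, group, rank): (7,G1,1), (12,G3,2), (13,G3,3), (15,G1,5), (15,G2,5), (15,G3,5), (16,G2,7), (21,G2,8), (23,G1,9.5), (23,G2,9.5), (25,G3,11)
Step 2: Sum ranks within each group.
R_1 = 15.5 (n_1 = 3)
R_2 = 29.5 (n_2 = 4)
R_3 = 21 (n_3 = 4)
Step 3: H = 12/(N(N+1)) * sum(R_i^2/n_i) - 3(N+1)
     = 12/(11*12) * (15.5^2/3 + 29.5^2/4 + 21^2/4) - 3*12
     = 0.090909 * 407.896 - 36
     = 1.081439.
Step 4: Ties present; correction factor C = 1 - 30/(11^3 - 11) = 0.977273. Corrected H = 1.081439 / 0.977273 = 1.106589.
Step 5: Under H0, H ~ chi^2(2); p-value = 0.575052.
Step 6: alpha = 0.1. fail to reject H0.

H = 1.1066, df = 2, p = 0.575052, fail to reject H0.


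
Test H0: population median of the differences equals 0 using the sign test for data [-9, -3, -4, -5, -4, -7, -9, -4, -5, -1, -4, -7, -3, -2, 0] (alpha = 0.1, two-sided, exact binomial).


Step 1: Discard zero differences. Original n = 15; n_eff = number of nonzero differences = 14.
Nonzero differences (with sign): -9, -3, -4, -5, -4, -7, -9, -4, -5, -1, -4, -7, -3, -2
Step 2: Count signs: positive = 0, negative = 14.
Step 3: Under H0: P(positive) = 0.5, so the number of positives S ~ Bin(14, 0.5).
Step 4: Two-sided exact p-value = sum of Bin(14,0.5) probabilities at or below the observed probability = 0.000122.
Step 5: alpha = 0.1. reject H0.

n_eff = 14, pos = 0, neg = 14, p = 0.000122, reject H0.


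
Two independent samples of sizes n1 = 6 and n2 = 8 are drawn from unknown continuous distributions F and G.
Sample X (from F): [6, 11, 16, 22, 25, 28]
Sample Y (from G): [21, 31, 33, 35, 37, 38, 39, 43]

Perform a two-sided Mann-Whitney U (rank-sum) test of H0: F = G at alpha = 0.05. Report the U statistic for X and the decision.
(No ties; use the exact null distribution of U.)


Step 1: Combine and sort all 14 observations; assign midranks.
sorted (value, group): (6,X), (11,X), (16,X), (21,Y), (22,X), (25,X), (28,X), (31,Y), (33,Y), (35,Y), (37,Y), (38,Y), (39,Y), (43,Y)
ranks: 6->1, 11->2, 16->3, 21->4, 22->5, 25->6, 28->7, 31->8, 33->9, 35->10, 37->11, 38->12, 39->13, 43->14
Step 2: Rank sum for X: R1 = 1 + 2 + 3 + 5 + 6 + 7 = 24.
Step 3: U_X = R1 - n1(n1+1)/2 = 24 - 6*7/2 = 24 - 21 = 3.
       U_Y = n1*n2 - U_X = 48 - 3 = 45.
Step 4: No ties, so the exact null distribution of U (based on enumerating the C(14,6) = 3003 equally likely rank assignments) gives the two-sided p-value.
Step 5: p-value = 0.004662; compare to alpha = 0.05. reject H0.

U_X = 3, p = 0.004662, reject H0 at alpha = 0.05.


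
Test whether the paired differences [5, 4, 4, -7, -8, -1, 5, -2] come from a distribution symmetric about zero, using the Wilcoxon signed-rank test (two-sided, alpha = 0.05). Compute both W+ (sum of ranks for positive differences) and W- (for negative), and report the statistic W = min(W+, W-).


Step 1: Drop any zero differences (none here) and take |d_i|.
|d| = [5, 4, 4, 7, 8, 1, 5, 2]
Step 2: Midrank |d_i| (ties get averaged ranks).
ranks: |5|->5.5, |4|->3.5, |4|->3.5, |7|->7, |8|->8, |1|->1, |5|->5.5, |2|->2
Step 3: Attach original signs; sum ranks with positive sign and with negative sign.
W+ = 5.5 + 3.5 + 3.5 + 5.5 = 18
W- = 7 + 8 + 1 + 2 = 18
(Check: W+ + W- = 36 should equal n(n+1)/2 = 36.)
Step 4: Test statistic W = min(W+, W-) = 18.
Step 5: Ties in |d|, so use the tie-corrected normal approximation.
        E[W] = n(n+1)/4 = 8*9/4 = 18.
        Tie groups: |d|=4 (t=2), |d|=5 (t=2); sum(t^3 - t) = 12.
        Var[W] = n(n+1)(2n+1)/24 - sum(t^3-t)/48 = 1224/24 - 12/48 = 50.75.
        z = (W - E[W]) / sqrt(Var[W]) = (18 - 18) / 7.1239 = 0.0000.
        Two-sided p = 2*Phi(z) = 1.000000.
Step 6: alpha = 0.05. fail to reject H0.

W+ = 18, W- = 18, W = min = 18, p = 1.000000, fail to reject H0.


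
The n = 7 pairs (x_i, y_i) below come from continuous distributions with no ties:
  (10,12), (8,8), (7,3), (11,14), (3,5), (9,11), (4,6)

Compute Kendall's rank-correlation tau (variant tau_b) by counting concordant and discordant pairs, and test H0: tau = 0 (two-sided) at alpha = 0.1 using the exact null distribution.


Step 1: Enumerate the 21 unordered pairs (i,j) with i<j and classify each by sign(x_j-x_i) * sign(y_j-y_i).
  (1,2):dx=-2,dy=-4->C; (1,3):dx=-3,dy=-9->C; (1,4):dx=+1,dy=+2->C; (1,5):dx=-7,dy=-7->C
  (1,6):dx=-1,dy=-1->C; (1,7):dx=-6,dy=-6->C; (2,3):dx=-1,dy=-5->C; (2,4):dx=+3,dy=+6->C
  (2,5):dx=-5,dy=-3->C; (2,6):dx=+1,dy=+3->C; (2,7):dx=-4,dy=-2->C; (3,4):dx=+4,dy=+11->C
  (3,5):dx=-4,dy=+2->D; (3,6):dx=+2,dy=+8->C; (3,7):dx=-3,dy=+3->D; (4,5):dx=-8,dy=-9->C
  (4,6):dx=-2,dy=-3->C; (4,7):dx=-7,dy=-8->C; (5,6):dx=+6,dy=+6->C; (5,7):dx=+1,dy=+1->C
  (6,7):dx=-5,dy=-5->C
Step 2: C = 19, D = 2, total pairs = 21.
Step 3: tau = (C - D)/(n(n-1)/2) = (19 - 2)/21 = 0.809524.
Step 4: Exact two-sided p-value (enumerate n! = 5040 permutations of y under H0): p = 0.010714.
Step 5: alpha = 0.1. reject H0.

tau_b = 0.8095 (C=19, D=2), p = 0.010714, reject H0.


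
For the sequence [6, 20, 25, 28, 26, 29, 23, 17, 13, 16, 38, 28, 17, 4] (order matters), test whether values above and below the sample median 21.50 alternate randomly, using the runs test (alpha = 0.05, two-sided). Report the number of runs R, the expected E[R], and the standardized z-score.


Step 1: Compute median = 21.50; label A = above, B = below.
Labels in order: BBAAAAABBBAABB  (n_A = 7, n_B = 7)
Step 2: Count runs R = 5.
Step 3: Under H0 (random ordering), E[R] = 2*n_A*n_B/(n_A+n_B) + 1 = 2*7*7/14 + 1 = 8.0000.
        Var[R] = 2*n_A*n_B*(2*n_A*n_B - n_A - n_B) / ((n_A+n_B)^2 * (n_A+n_B-1)) = 8232/2548 = 3.2308.
        SD[R] = 1.7974.
Step 4: Continuity-corrected z = (R + 0.5 - E[R]) / SD[R] = (5 + 0.5 - 8.0000) / 1.7974 = -1.3909.
Step 5: Two-sided p-value via normal approximation = 2*(1 - Phi(|z|)) = 0.164264.
Step 6: alpha = 0.05. fail to reject H0.

R = 5, z = -1.3909, p = 0.164264, fail to reject H0.


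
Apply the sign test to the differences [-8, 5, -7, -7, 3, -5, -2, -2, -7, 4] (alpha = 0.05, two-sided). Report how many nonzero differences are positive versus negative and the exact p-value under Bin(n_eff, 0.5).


Step 1: Discard zero differences. Original n = 10; n_eff = number of nonzero differences = 10.
Nonzero differences (with sign): -8, +5, -7, -7, +3, -5, -2, -2, -7, +4
Step 2: Count signs: positive = 3, negative = 7.
Step 3: Under H0: P(positive) = 0.5, so the number of positives S ~ Bin(10, 0.5).
Step 4: Two-sided exact p-value = sum of Bin(10,0.5) probabilities at or below the observed probability = 0.343750.
Step 5: alpha = 0.05. fail to reject H0.

n_eff = 10, pos = 3, neg = 7, p = 0.343750, fail to reject H0.


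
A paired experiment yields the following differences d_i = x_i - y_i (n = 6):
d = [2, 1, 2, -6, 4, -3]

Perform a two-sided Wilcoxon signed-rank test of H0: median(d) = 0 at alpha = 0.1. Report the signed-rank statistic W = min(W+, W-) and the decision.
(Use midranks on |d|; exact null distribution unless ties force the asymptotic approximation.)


Step 1: Drop any zero differences (none here) and take |d_i|.
|d| = [2, 1, 2, 6, 4, 3]
Step 2: Midrank |d_i| (ties get averaged ranks).
ranks: |2|->2.5, |1|->1, |2|->2.5, |6|->6, |4|->5, |3|->4
Step 3: Attach original signs; sum ranks with positive sign and with negative sign.
W+ = 2.5 + 1 + 2.5 + 5 = 11
W- = 6 + 4 = 10
(Check: W+ + W- = 21 should equal n(n+1)/2 = 21.)
Step 4: Test statistic W = min(W+, W-) = 10.
Step 5: Ties in |d|, so use the tie-corrected normal approximation.
        E[W] = n(n+1)/4 = 6*7/4 = 10.5.
        Tie groups: |d|=2 (t=2); sum(t^3 - t) = 6.
        Var[W] = n(n+1)(2n+1)/24 - sum(t^3-t)/48 = 546/24 - 6/48 = 22.625.
        z = (W - E[W]) / sqrt(Var[W]) = (10 - 10.5) / 4.7566 = -0.1051.
        Two-sided p = 2*Phi(z) = 0.916282.
Step 6: alpha = 0.1. fail to reject H0.

W+ = 11, W- = 10, W = min = 10, p = 0.916282, fail to reject H0.


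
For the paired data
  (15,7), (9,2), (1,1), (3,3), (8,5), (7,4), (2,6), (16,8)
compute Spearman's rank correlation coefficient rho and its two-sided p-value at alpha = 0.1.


Step 1: Rank x and y separately (midranks; no ties here).
rank(x): 15->7, 9->6, 1->1, 3->3, 8->5, 7->4, 2->2, 16->8
rank(y): 7->7, 2->2, 1->1, 3->3, 5->5, 4->4, 6->6, 8->8
Step 2: d_i = R_x(i) - R_y(i); compute d_i^2.
  (7-7)^2=0, (6-2)^2=16, (1-1)^2=0, (3-3)^2=0, (5-5)^2=0, (4-4)^2=0, (2-6)^2=16, (8-8)^2=0
sum(d^2) = 32.
Step 3: rho = 1 - 6*32 / (8*(8^2 - 1)) = 1 - 192/504 = 0.619048.
Step 4: Under H0, t = rho * sqrt((n-2)/(1-rho^2)) = 1.9308 ~ t(6).
Step 5: Two-sided p-value from the t-distribution with 6 df = 0.101733.
Step 6: alpha = 0.1. fail to reject H0.

rho = 0.6190, p = 0.101733, fail to reject H0 at alpha = 0.1.


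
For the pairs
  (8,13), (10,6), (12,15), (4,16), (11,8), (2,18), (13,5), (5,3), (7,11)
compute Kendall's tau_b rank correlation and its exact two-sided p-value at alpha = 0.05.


Step 1: Enumerate the 36 unordered pairs (i,j) with i<j and classify each by sign(x_j-x_i) * sign(y_j-y_i).
  (1,2):dx=+2,dy=-7->D; (1,3):dx=+4,dy=+2->C; (1,4):dx=-4,dy=+3->D; (1,5):dx=+3,dy=-5->D
  (1,6):dx=-6,dy=+5->D; (1,7):dx=+5,dy=-8->D; (1,8):dx=-3,dy=-10->C; (1,9):dx=-1,dy=-2->C
  (2,3):dx=+2,dy=+9->C; (2,4):dx=-6,dy=+10->D; (2,5):dx=+1,dy=+2->C; (2,6):dx=-8,dy=+12->D
  (2,7):dx=+3,dy=-1->D; (2,8):dx=-5,dy=-3->C; (2,9):dx=-3,dy=+5->D; (3,4):dx=-8,dy=+1->D
  (3,5):dx=-1,dy=-7->C; (3,6):dx=-10,dy=+3->D; (3,7):dx=+1,dy=-10->D; (3,8):dx=-7,dy=-12->C
  (3,9):dx=-5,dy=-4->C; (4,5):dx=+7,dy=-8->D; (4,6):dx=-2,dy=+2->D; (4,7):dx=+9,dy=-11->D
  (4,8):dx=+1,dy=-13->D; (4,9):dx=+3,dy=-5->D; (5,6):dx=-9,dy=+10->D; (5,7):dx=+2,dy=-3->D
  (5,8):dx=-6,dy=-5->C; (5,9):dx=-4,dy=+3->D; (6,7):dx=+11,dy=-13->D; (6,8):dx=+3,dy=-15->D
  (6,9):dx=+5,dy=-7->D; (7,8):dx=-8,dy=-2->C; (7,9):dx=-6,dy=+6->D; (8,9):dx=+2,dy=+8->C
Step 2: C = 12, D = 24, total pairs = 36.
Step 3: tau = (C - D)/(n(n-1)/2) = (12 - 24)/36 = -0.333333.
Step 4: Exact two-sided p-value (enumerate n! = 362880 permutations of y under H0): p = 0.259518.
Step 5: alpha = 0.05. fail to reject H0.

tau_b = -0.3333 (C=12, D=24), p = 0.259518, fail to reject H0.


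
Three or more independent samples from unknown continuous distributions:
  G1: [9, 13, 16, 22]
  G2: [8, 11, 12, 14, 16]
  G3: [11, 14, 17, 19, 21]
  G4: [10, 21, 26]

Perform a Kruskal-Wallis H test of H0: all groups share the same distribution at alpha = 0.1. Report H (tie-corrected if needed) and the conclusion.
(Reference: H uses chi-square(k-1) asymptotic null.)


Step 1: Combine all N = 17 observations and assign midranks.
sorted (value, group, rank): (8,G2,1), (9,G1,2), (10,G4,3), (11,G2,4.5), (11,G3,4.5), (12,G2,6), (13,G1,7), (14,G2,8.5), (14,G3,8.5), (16,G1,10.5), (16,G2,10.5), (17,G3,12), (19,G3,13), (21,G3,14.5), (21,G4,14.5), (22,G1,16), (26,G4,17)
Step 2: Sum ranks within each group.
R_1 = 35.5 (n_1 = 4)
R_2 = 30.5 (n_2 = 5)
R_3 = 52.5 (n_3 = 5)
R_4 = 34.5 (n_4 = 3)
Step 3: H = 12/(N(N+1)) * sum(R_i^2/n_i) - 3(N+1)
     = 12/(17*18) * (35.5^2/4 + 30.5^2/5 + 52.5^2/5 + 34.5^2/3) - 3*18
     = 0.039216 * 1449.11 - 54
     = 2.827941.
Step 4: Ties present; correction factor C = 1 - 24/(17^3 - 17) = 0.995098. Corrected H = 2.827941 / 0.995098 = 2.841872.
Step 5: Under H0, H ~ chi^2(3); p-value = 0.416653.
Step 6: alpha = 0.1. fail to reject H0.

H = 2.8419, df = 3, p = 0.416653, fail to reject H0.


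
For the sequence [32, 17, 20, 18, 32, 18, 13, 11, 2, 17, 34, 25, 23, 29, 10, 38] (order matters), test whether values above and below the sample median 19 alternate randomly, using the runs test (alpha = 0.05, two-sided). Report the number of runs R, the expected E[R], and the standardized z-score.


Step 1: Compute median = 19; label A = above, B = below.
Labels in order: ABABABBBBBAAAABA  (n_A = 8, n_B = 8)
Step 2: Count runs R = 9.
Step 3: Under H0 (random ordering), E[R] = 2*n_A*n_B/(n_A+n_B) + 1 = 2*8*8/16 + 1 = 9.0000.
        Var[R] = 2*n_A*n_B*(2*n_A*n_B - n_A - n_B) / ((n_A+n_B)^2 * (n_A+n_B-1)) = 14336/3840 = 3.7333.
        SD[R] = 1.9322.
Step 4: R = E[R], so z = 0 with no continuity correction.
Step 5: Two-sided p-value via normal approximation = 2*(1 - Phi(|z|)) = 1.000000.
Step 6: alpha = 0.05. fail to reject H0.

R = 9, z = 0.0000, p = 1.000000, fail to reject H0.


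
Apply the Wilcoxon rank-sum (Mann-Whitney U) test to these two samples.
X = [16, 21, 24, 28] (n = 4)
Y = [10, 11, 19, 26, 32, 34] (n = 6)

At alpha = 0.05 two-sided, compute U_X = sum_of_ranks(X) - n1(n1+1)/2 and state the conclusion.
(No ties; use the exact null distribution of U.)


Step 1: Combine and sort all 10 observations; assign midranks.
sorted (value, group): (10,Y), (11,Y), (16,X), (19,Y), (21,X), (24,X), (26,Y), (28,X), (32,Y), (34,Y)
ranks: 10->1, 11->2, 16->3, 19->4, 21->5, 24->6, 26->7, 28->8, 32->9, 34->10
Step 2: Rank sum for X: R1 = 3 + 5 + 6 + 8 = 22.
Step 3: U_X = R1 - n1(n1+1)/2 = 22 - 4*5/2 = 22 - 10 = 12.
       U_Y = n1*n2 - U_X = 24 - 12 = 12.
Step 4: No ties, so the exact null distribution of U (based on enumerating the C(10,4) = 210 equally likely rank assignments) gives the two-sided p-value.
Step 5: p-value = 1.000000; compare to alpha = 0.05. fail to reject H0.

U_X = 12, p = 1.000000, fail to reject H0 at alpha = 0.05.


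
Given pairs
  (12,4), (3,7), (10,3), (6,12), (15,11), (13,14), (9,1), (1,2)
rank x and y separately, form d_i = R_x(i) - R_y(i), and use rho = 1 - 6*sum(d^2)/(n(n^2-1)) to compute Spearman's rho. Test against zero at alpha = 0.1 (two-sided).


Step 1: Rank x and y separately (midranks; no ties here).
rank(x): 12->6, 3->2, 10->5, 6->3, 15->8, 13->7, 9->4, 1->1
rank(y): 4->4, 7->5, 3->3, 12->7, 11->6, 14->8, 1->1, 2->2
Step 2: d_i = R_x(i) - R_y(i); compute d_i^2.
  (6-4)^2=4, (2-5)^2=9, (5-3)^2=4, (3-7)^2=16, (8-6)^2=4, (7-8)^2=1, (4-1)^2=9, (1-2)^2=1
sum(d^2) = 48.
Step 3: rho = 1 - 6*48 / (8*(8^2 - 1)) = 1 - 288/504 = 0.428571.
Step 4: Under H0, t = rho * sqrt((n-2)/(1-rho^2)) = 1.1619 ~ t(6).
Step 5: Two-sided p-value from the t-distribution with 6 df = 0.289403.
Step 6: alpha = 0.1. fail to reject H0.

rho = 0.4286, p = 0.289403, fail to reject H0 at alpha = 0.1.


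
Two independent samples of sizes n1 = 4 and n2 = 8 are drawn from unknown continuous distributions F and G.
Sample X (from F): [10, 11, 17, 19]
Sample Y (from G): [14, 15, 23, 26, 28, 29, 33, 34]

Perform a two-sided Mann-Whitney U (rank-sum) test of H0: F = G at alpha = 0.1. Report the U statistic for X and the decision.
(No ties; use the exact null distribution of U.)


Step 1: Combine and sort all 12 observations; assign midranks.
sorted (value, group): (10,X), (11,X), (14,Y), (15,Y), (17,X), (19,X), (23,Y), (26,Y), (28,Y), (29,Y), (33,Y), (34,Y)
ranks: 10->1, 11->2, 14->3, 15->4, 17->5, 19->6, 23->7, 26->8, 28->9, 29->10, 33->11, 34->12
Step 2: Rank sum for X: R1 = 1 + 2 + 5 + 6 = 14.
Step 3: U_X = R1 - n1(n1+1)/2 = 14 - 4*5/2 = 14 - 10 = 4.
       U_Y = n1*n2 - U_X = 32 - 4 = 28.
Step 4: No ties, so the exact null distribution of U (based on enumerating the C(12,4) = 495 equally likely rank assignments) gives the two-sided p-value.
Step 5: p-value = 0.048485; compare to alpha = 0.1. reject H0.

U_X = 4, p = 0.048485, reject H0 at alpha = 0.1.
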